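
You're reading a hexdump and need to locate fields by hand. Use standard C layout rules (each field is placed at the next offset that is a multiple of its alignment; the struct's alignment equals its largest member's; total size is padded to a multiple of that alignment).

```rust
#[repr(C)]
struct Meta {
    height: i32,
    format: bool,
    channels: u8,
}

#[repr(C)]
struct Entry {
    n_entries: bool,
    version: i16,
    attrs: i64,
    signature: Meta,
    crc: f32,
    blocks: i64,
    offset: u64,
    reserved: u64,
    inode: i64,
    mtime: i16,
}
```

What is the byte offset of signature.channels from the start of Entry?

Meta: @0: height [4B, align 4] → 4; @4: format [1B, align 1] → 5; @5: channels [1B, align 1] → 6; +2 tail pad (align 4); size 8, align 4
@0: n_entries [1B, align 1] → 1
+1 pad (align 2)
@2: version [2B, align 2] → 4
+4 pad (align 8)
@8: attrs [8B, align 8] → 16
@16: signature [8B, align 4] → 24
within Meta: channels at 5
16 + 5 = 21

21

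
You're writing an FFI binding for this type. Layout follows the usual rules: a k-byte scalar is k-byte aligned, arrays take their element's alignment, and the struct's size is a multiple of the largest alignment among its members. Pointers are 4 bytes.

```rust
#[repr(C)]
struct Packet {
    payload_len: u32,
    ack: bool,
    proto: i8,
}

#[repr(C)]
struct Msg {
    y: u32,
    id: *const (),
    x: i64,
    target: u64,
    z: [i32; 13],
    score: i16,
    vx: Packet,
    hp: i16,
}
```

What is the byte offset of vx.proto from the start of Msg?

Packet: @0: payload_len [4B, align 4] → 4; @4: ack [1B, align 1] → 5; @5: proto [1B, align 1] → 6; +2 tail pad (align 4); size 8, align 4
@0: y [4B, align 4] → 4
@4: id [4B, align 4] → 8
@8: x [8B, align 8] → 16
@16: target [8B, align 8] → 24
@24: z [52B, align 4] → 76
@76: score [2B, align 2] → 78
+2 pad (align 4)
@80: vx [8B, align 4] → 88
within Packet: proto at 5
80 + 5 = 85

85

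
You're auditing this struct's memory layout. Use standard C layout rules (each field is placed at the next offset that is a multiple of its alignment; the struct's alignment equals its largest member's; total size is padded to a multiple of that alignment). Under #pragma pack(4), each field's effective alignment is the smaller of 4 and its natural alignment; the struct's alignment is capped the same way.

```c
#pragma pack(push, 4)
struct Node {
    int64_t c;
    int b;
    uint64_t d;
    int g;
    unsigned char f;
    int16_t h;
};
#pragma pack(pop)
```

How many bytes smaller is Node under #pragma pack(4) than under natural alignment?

natural layout:
  0..8  c  (8B, 8-aligned)
  8..12  b  (4B, 4-aligned)
  12..16  -- padding (4B)
  16..24  d  (8B, 8-aligned)
  24..28  g  (4B, 4-aligned)
  28..29  f  (1B, 1-aligned)
  29..30  -- padding (1B)
  30..32  h  (2B, 2-aligned)
  sizeof = 32, alignof = 8
packed(4) layout:
  0..8  c  (8B, 4-aligned)
  8..12  b  (4B, 4-aligned)
  12..20  d  (8B, 4-aligned)
  20..24  g  (4B, 4-aligned)
  24..25  f  (1B, 1-aligned)
  25..26  -- padding (1B)
  26..28  h  (2B, 2-aligned)
  sizeof = 28, alignof = 4
32 − 28 = 4

4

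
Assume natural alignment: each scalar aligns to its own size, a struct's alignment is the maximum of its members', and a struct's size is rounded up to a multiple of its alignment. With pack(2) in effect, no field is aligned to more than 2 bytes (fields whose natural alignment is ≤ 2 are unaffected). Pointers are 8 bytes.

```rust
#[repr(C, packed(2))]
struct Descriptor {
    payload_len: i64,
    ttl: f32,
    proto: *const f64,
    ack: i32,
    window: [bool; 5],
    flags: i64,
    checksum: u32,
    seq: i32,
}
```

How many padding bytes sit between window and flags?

1

0..8  payload_len  (8B, 2-aligned)
8..12  ttl  (4B, 2-aligned)
12..20  proto  (8B, 2-aligned)
20..24  ack  (4B, 2-aligned)
24..29  window  (5B, 1-aligned)
29..30  -- padding (1B)
30..38  flags  (8B, 2-aligned)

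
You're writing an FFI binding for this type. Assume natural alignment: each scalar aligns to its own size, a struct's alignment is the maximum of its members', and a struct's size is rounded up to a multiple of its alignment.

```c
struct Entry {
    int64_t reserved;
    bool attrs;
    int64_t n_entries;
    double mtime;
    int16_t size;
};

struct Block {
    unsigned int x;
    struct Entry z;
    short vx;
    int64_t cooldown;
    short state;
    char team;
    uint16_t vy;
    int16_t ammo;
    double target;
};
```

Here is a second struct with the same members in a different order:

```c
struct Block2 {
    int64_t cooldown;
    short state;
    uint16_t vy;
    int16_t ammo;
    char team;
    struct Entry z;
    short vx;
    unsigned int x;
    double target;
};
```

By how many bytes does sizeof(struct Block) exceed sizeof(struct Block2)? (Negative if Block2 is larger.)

8

Entry: 0..8  reserved  (8B, 8-aligned); 8..9  attrs  (1B, 1-aligned); 9..16  -- padding (7B); 16..24  n_entries  (8B, 8-aligned); 24..32  mtime  (8B, 8-aligned); 32..34  size  (2B, 2-aligned); 34..40  -- tail padding (6B); sizeof = 40, alignof = 8
0..4  x  (4B, 4-aligned)
4..8  -- padding (4B)
8..48  z  (40B, 8-aligned)
48..50  vx  (2B, 2-aligned)
50..56  -- padding (6B)
56..64  cooldown  (8B, 8-aligned)
64..66  state  (2B, 2-aligned)
66..67  team  (1B, 1-aligned)
67..68  -- padding (1B)
68..70  vy  (2B, 2-aligned)
70..72  ammo  (2B, 2-aligned)
72..80  target  (8B, 8-aligned)
sizeof = 80, alignof = 8
— Block2 —
0..8  cooldown  (8B, 8-aligned)
8..10  state  (2B, 2-aligned)
10..12  vy  (2B, 2-aligned)
12..14  ammo  (2B, 2-aligned)
14..15  team  (1B, 1-aligned)
15..16  -- padding (1B)
16..56  z  (40B, 8-aligned)
56..58  vx  (2B, 2-aligned)
58..60  -- padding (2B)
60..64  x  (4B, 4-aligned)
64..72  target  (8B, 8-aligned)
sizeof = 72, alignof = 8
80 − 72 = 8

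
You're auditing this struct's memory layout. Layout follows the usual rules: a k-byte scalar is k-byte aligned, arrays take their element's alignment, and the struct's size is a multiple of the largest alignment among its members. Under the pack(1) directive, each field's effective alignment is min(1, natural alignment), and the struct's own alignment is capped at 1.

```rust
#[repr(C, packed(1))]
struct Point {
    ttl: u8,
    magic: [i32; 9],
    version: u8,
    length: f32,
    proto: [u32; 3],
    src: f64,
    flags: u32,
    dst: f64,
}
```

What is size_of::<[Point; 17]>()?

1258

ttl at 0 (size 1, align 1) → ends 1
magic at 1 (size 36, align 1) → ends 37
version at 37 (size 1, align 1) → ends 38
length at 38 (size 4, align 1) → ends 42
proto at 42 (size 12, align 1) → ends 54
src at 54 (size 8, align 1) → ends 62
flags at 62 (size 4, align 1) → ends 66
dst at 66 (size 8, align 1) → ends 74
total 74 bytes, alignment 1
array of 17: 17 × 74 = 1258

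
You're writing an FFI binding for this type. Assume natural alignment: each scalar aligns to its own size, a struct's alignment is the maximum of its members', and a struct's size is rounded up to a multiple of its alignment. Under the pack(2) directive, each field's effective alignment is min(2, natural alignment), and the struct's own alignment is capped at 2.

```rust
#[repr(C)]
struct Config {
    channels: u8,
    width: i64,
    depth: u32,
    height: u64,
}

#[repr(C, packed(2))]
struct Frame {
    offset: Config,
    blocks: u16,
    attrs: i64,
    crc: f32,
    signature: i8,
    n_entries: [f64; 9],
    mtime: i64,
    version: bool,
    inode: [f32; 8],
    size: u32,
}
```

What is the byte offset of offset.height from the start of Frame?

Config: 0..1  channels  (1B, 1-aligned); 1..8  -- padding (7B); 8..16  width  (8B, 8-aligned); 16..20  depth  (4B, 4-aligned); 20..24  -- padding (4B); 24..32  height  (8B, 8-aligned); sizeof = 32, alignof = 8
0..32  offset  (32B, 2-aligned)
within Config: height at 24
0 + 24 = 24

24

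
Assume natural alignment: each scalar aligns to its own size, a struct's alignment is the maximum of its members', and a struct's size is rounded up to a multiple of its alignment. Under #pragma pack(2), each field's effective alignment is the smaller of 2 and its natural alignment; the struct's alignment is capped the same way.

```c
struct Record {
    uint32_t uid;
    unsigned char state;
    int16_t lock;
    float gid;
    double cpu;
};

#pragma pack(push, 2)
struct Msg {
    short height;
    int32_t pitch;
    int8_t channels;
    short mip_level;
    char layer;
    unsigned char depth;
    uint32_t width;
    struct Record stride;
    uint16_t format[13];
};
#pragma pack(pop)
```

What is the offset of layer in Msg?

10

Record: 0..4  uid  (4B, 4-aligned); 4..5  state  (1B, 1-aligned); 5..6  -- padding (1B); 6..8  lock  (2B, 2-aligned); 8..12  gid  (4B, 4-aligned); 12..16  -- padding (4B); 16..24  cpu  (8B, 8-aligned); sizeof = 24, alignof = 8
0..2  height  (2B, 2-aligned)
2..6  pitch  (4B, 2-aligned)
6..7  channels  (1B, 1-aligned)
7..8  -- padding (1B)
8..10  mip_level  (2B, 2-aligned)
10..11  layer  (1B, 1-aligned)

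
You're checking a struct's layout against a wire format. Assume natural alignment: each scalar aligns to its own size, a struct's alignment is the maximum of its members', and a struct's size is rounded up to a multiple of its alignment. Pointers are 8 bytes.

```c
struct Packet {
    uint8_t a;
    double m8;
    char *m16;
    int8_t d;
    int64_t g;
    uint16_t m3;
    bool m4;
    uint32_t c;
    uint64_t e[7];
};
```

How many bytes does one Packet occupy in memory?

0..1  a  (1B, 1-aligned)
1..8  -- padding (7B)
8..16  m8  (8B, 8-aligned)
16..24  m16  (8B, 8-aligned)
24..25  d  (1B, 1-aligned)
25..32  -- padding (7B)
32..40  g  (8B, 8-aligned)
40..42  m3  (2B, 2-aligned)
42..43  m4  (1B, 1-aligned)
43..44  -- padding (1B)
44..48  c  (4B, 4-aligned)
48..104  e  (56B, 8-aligned)
sizeof = 104, alignof = 8

104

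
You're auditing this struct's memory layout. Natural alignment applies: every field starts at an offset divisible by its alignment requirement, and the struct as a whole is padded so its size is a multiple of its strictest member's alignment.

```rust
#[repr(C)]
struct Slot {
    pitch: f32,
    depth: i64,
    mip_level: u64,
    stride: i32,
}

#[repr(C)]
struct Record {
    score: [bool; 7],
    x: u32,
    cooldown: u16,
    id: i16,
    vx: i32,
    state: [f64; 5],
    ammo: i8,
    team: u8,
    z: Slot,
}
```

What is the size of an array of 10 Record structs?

Slot: 0..4  pitch  (4B, 4-aligned); 4..8  -- padding (4B); 8..16  depth  (8B, 8-aligned); 16..24  mip_level  (8B, 8-aligned); 24..28  stride  (4B, 4-aligned); 28..32  -- tail padding (4B); sizeof = 32, alignof = 8
0..7  score  (7B, 1-aligned)
7..8  -- padding (1B)
8..12  x  (4B, 4-aligned)
12..14  cooldown  (2B, 2-aligned)
14..16  id  (2B, 2-aligned)
16..20  vx  (4B, 4-aligned)
20..24  -- padding (4B)
24..64  state  (40B, 8-aligned)
64..65  ammo  (1B, 1-aligned)
65..66  team  (1B, 1-aligned)
66..72  -- padding (6B)
72..104  z  (32B, 8-aligned)
sizeof = 104, alignof = 8
array of 10: 10 × 104 = 1040

1040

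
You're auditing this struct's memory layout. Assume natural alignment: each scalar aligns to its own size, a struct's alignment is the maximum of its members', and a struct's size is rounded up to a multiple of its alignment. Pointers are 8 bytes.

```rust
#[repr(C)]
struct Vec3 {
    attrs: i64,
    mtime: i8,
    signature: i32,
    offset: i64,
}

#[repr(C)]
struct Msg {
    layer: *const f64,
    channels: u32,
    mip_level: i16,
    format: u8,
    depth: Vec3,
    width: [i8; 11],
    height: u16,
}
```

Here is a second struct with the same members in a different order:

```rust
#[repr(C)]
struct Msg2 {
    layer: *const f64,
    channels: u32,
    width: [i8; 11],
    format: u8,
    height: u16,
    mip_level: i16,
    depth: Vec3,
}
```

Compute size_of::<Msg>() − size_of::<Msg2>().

Vec3: @0: attrs [8B, align 8] → 8; @8: mtime [1B, align 1] → 9; +3 pad (align 4); @12: signature [4B, align 4] → 16; @16: offset [8B, align 8] → 24; size 24, align 8
@0: layer [8B, align 8] → 8
@8: channels [4B, align 4] → 12
@12: mip_level [2B, align 2] → 14
@14: format [1B, align 1] → 15
+1 pad (align 8)
@16: depth [24B, align 8] → 40
@40: width [11B, align 1] → 51
+1 pad (align 2)
@52: height [2B, align 2] → 54
+2 tail pad (align 8)
size 56, align 8
— Msg2 —
@0: layer [8B, align 8] → 8
@8: channels [4B, align 4] → 12
@12: width [11B, align 1] → 23
@23: format [1B, align 1] → 24
@24: height [2B, align 2] → 26
@26: mip_level [2B, align 2] → 28
+4 pad (align 8)
@32: depth [24B, align 8] → 56
size 56, align 8
56 − 56 = 0

0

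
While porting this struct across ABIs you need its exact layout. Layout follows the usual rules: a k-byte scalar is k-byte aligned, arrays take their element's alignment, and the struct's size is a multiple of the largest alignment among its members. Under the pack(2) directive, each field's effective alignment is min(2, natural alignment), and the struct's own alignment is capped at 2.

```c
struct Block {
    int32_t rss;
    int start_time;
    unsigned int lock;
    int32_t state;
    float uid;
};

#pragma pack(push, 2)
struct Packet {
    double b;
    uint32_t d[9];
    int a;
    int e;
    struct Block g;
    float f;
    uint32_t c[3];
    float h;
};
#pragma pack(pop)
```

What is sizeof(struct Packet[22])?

Block: @0: rss [4B, align 4] → 4; @4: start_time [4B, align 4] → 8; @8: lock [4B, align 4] → 12; @12: state [4B, align 4] → 16; @16: uid [4B, align 4] → 20; size 20, align 4
@0: b [8B, align 2] → 8
@8: d [36B, align 2] → 44
@44: a [4B, align 2] → 48
@48: e [4B, align 2] → 52
@52: g [20B, align 2] → 72
@72: f [4B, align 2] → 76
@76: c [12B, align 2] → 88
@88: h [4B, align 2] → 92
size 92, align 2
array of 22: 22 × 92 = 2024

2024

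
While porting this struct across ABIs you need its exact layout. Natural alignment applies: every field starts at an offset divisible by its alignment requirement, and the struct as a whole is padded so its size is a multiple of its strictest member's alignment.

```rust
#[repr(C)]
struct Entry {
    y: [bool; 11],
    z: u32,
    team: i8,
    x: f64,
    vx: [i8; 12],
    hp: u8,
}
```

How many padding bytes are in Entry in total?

11

0..11  y  (11B, 1-aligned)
11..12  -- padding (1B)
12..16  z  (4B, 4-aligned)
16..17  team  (1B, 1-aligned)
17..24  -- padding (7B)
24..32  x  (8B, 8-aligned)
32..44  vx  (12B, 1-aligned)
44..45  hp  (1B, 1-aligned)
45..48  -- tail padding (3B)
sizeof = 48, alignof = 8
data bytes 37, size 48 → padding 11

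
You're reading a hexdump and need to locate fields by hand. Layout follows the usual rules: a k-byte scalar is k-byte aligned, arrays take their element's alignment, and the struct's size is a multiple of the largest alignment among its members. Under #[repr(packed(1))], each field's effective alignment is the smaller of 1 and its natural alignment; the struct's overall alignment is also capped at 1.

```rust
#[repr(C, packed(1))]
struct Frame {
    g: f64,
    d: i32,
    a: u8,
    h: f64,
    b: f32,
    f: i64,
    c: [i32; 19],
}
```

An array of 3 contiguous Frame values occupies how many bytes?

g at 0 (size 8, align 1) → ends 8
d at 8 (size 4, align 1) → ends 12
a at 12 (size 1, align 1) → ends 13
h at 13 (size 8, align 1) → ends 21
b at 21 (size 4, align 1) → ends 25
f at 25 (size 8, align 1) → ends 33
c at 33 (size 76, align 1) → ends 109
total 109 bytes, alignment 1
array of 3: 3 × 109 = 327

327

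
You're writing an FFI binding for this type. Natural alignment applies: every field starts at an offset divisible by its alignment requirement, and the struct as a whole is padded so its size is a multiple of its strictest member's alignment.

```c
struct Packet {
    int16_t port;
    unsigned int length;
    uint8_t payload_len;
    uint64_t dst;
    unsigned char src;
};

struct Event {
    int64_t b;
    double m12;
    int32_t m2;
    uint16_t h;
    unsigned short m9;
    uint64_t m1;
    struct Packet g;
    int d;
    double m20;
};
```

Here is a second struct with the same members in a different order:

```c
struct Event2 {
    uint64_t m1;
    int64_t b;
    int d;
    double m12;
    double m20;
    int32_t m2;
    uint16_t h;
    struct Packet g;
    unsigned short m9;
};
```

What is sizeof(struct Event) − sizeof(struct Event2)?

-8

Packet: 0..2  port  (2B, 2-aligned); 2..4  -- padding (2B); 4..8  length  (4B, 4-aligned); 8..9  payload_len  (1B, 1-aligned); 9..16  -- padding (7B); 16..24  dst  (8B, 8-aligned); 24..25  src  (1B, 1-aligned); 25..32  -- tail padding (7B); sizeof = 32, alignof = 8
0..8  b  (8B, 8-aligned)
8..16  m12  (8B, 8-aligned)
16..20  m2  (4B, 4-aligned)
20..22  h  (2B, 2-aligned)
22..24  m9  (2B, 2-aligned)
24..32  m1  (8B, 8-aligned)
32..64  g  (32B, 8-aligned)
64..68  d  (4B, 4-aligned)
68..72  -- padding (4B)
72..80  m20  (8B, 8-aligned)
sizeof = 80, alignof = 8
— Event2 —
0..8  m1  (8B, 8-aligned)
8..16  b  (8B, 8-aligned)
16..20  d  (4B, 4-aligned)
20..24  -- padding (4B)
24..32  m12  (8B, 8-aligned)
32..40  m20  (8B, 8-aligned)
40..44  m2  (4B, 4-aligned)
44..46  h  (2B, 2-aligned)
46..48  -- padding (2B)
48..80  g  (32B, 8-aligned)
80..82  m9  (2B, 2-aligned)
82..88  -- tail padding (6B)
sizeof = 88, alignof = 8
80 − 88 = -8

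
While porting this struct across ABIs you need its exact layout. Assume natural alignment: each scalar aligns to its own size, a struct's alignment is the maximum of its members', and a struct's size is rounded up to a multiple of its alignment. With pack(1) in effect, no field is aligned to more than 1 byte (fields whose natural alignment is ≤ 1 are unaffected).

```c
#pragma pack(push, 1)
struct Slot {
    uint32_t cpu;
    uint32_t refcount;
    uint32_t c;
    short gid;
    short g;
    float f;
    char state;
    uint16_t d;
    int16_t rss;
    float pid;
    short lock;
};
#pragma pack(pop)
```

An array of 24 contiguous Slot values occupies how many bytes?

744

0..4  cpu  (4B, 1-aligned)
4..8  refcount  (4B, 1-aligned)
8..12  c  (4B, 1-aligned)
12..14  gid  (2B, 1-aligned)
14..16  g  (2B, 1-aligned)
16..20  f  (4B, 1-aligned)
20..21  state  (1B, 1-aligned)
21..23  d  (2B, 1-aligned)
23..25  rss  (2B, 1-aligned)
25..29  pid  (4B, 1-aligned)
29..31  lock  (2B, 1-aligned)
sizeof = 31, alignof = 1
array of 24: 24 × 31 = 744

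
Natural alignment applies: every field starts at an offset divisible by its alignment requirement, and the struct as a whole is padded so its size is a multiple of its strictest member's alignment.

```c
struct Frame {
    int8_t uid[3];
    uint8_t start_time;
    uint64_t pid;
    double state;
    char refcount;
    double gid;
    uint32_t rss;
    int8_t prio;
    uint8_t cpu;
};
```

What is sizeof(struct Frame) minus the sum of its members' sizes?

0..3  uid  (3B, 1-aligned)
3..4  start_time  (1B, 1-aligned)
4..8  -- padding (4B)
8..16  pid  (8B, 8-aligned)
16..24  state  (8B, 8-aligned)
24..25  refcount  (1B, 1-aligned)
25..32  -- padding (7B)
32..40  gid  (8B, 8-aligned)
40..44  rss  (4B, 4-aligned)
44..45  prio  (1B, 1-aligned)
45..46  cpu  (1B, 1-aligned)
46..48  -- tail padding (2B)
sizeof = 48, alignof = 8
data bytes 35, size 48 → padding 13

13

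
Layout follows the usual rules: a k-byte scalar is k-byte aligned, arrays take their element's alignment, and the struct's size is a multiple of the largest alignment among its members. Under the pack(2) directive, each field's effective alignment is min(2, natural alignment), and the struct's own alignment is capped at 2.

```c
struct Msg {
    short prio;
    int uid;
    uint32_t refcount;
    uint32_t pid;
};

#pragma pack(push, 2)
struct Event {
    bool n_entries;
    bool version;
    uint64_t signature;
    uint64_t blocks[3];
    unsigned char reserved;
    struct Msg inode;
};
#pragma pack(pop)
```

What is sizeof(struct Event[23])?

Msg: @0: prio [2B, align 2] → 2; +2 pad (align 4); @4: uid [4B, align 4] → 8; @8: refcount [4B, align 4] → 12; @12: pid [4B, align 4] → 16; size 16, align 4
@0: n_entries [1B, align 1] → 1
@1: version [1B, align 1] → 2
@2: signature [8B, align 2] → 10
@10: blocks [24B, align 2] → 34
@34: reserved [1B, align 1] → 35
+1 pad (align 2)
@36: inode [16B, align 2] → 52
size 52, align 2
array of 23: 23 × 52 = 1196

1196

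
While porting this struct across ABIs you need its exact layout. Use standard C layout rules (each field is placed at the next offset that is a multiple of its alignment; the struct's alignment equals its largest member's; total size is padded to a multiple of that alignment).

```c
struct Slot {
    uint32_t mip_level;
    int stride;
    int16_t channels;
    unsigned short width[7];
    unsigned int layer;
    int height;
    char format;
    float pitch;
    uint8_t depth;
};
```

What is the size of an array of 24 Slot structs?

1056

0..4  mip_level  (4B, 4-aligned)
4..8  stride  (4B, 4-aligned)
8..10  channels  (2B, 2-aligned)
10..24  width  (14B, 2-aligned)
24..28  layer  (4B, 4-aligned)
28..32  height  (4B, 4-aligned)
32..33  format  (1B, 1-aligned)
33..36  -- padding (3B)
36..40  pitch  (4B, 4-aligned)
40..41  depth  (1B, 1-aligned)
41..44  -- tail padding (3B)
sizeof = 44, alignof = 4
array of 24: 24 × 44 = 1056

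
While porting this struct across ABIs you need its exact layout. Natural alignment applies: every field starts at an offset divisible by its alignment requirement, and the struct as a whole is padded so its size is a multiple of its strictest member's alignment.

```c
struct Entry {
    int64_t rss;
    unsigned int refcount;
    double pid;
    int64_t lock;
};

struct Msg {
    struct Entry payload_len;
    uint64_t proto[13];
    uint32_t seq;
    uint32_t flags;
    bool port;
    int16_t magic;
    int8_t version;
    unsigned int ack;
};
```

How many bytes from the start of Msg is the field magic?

146

Entry: @0: rss [8B, align 8] → 8; @8: refcount [4B, align 4] → 12; +4 pad (align 8); @16: pid [8B, align 8] → 24; @24: lock [8B, align 8] → 32; size 32, align 8
@0: payload_len [32B, align 8] → 32
@32: proto [104B, align 8] → 136
@136: seq [4B, align 4] → 140
@140: flags [4B, align 4] → 144
@144: port [1B, align 1] → 145
+1 pad (align 2)
@146: magic [2B, align 2] → 148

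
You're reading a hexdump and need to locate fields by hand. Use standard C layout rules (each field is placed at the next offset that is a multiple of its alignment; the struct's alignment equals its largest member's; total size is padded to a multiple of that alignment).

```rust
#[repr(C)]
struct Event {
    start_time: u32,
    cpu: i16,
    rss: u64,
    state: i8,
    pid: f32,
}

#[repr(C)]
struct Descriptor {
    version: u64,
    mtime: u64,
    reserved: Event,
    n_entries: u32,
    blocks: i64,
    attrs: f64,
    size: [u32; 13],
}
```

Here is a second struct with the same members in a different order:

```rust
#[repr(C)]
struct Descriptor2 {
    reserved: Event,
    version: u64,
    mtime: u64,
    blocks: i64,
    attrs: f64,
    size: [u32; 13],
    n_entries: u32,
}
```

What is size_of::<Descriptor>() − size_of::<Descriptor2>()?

8

Event: start_time at 0 (size 4, align 4) → ends 4; cpu at 4 (size 2, align 2) → ends 6; pad 2 to align 8 for rss; rss at 8 (size 8, align 8) → ends 16; state at 16 (size 1, align 1) → ends 17; pad 3 to align 4 for pid; pid at 20 (size 4, align 4) → ends 24; total 24 bytes, alignment 8
version at 0 (size 8, align 8) → ends 8
mtime at 8 (size 8, align 8) → ends 16
reserved at 16 (size 24, align 8) → ends 40
n_entries at 40 (size 4, align 4) → ends 44
pad 4 to align 8 for blocks
blocks at 48 (size 8, align 8) → ends 56
attrs at 56 (size 8, align 8) → ends 64
size at 64 (size 52, align 4) → ends 116
tail pad 4 to reach multiple of 8
total 120 bytes, alignment 8
— Descriptor2 —
reserved at 0 (size 24, align 8) → ends 24
version at 24 (size 8, align 8) → ends 32
mtime at 32 (size 8, align 8) → ends 40
blocks at 40 (size 8, align 8) → ends 48
attrs at 48 (size 8, align 8) → ends 56
size at 56 (size 52, align 4) → ends 108
n_entries at 108 (size 4, align 4) → ends 112
total 112 bytes, alignment 8
120 − 112 = 8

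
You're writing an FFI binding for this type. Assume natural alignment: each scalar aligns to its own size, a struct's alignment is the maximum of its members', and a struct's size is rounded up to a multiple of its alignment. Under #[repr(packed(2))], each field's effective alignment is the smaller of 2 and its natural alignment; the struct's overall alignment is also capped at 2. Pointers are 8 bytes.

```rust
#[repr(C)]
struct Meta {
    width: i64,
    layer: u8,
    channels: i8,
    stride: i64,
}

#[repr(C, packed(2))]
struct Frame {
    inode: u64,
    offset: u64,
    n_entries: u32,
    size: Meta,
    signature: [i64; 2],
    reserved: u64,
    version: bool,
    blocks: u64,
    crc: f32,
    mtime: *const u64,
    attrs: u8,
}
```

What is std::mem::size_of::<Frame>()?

Meta: width at 0 (size 8, align 8) → ends 8; layer at 8 (size 1, align 1) → ends 9; channels at 9 (size 1, align 1) → ends 10; pad 6 to align 8 for stride; stride at 16 (size 8, align 8) → ends 24; total 24 bytes, alignment 8
inode at 0 (size 8, align 2) → ends 8
offset at 8 (size 8, align 2) → ends 16
n_entries at 16 (size 4, align 2) → ends 20
size at 20 (size 24, align 2) → ends 44
signature at 44 (size 16, align 2) → ends 60
reserved at 60 (size 8, align 2) → ends 68
version at 68 (size 1, align 1) → ends 69
pad 1 to align 2 for blocks
blocks at 70 (size 8, align 2) → ends 78
crc at 78 (size 4, align 2) → ends 82
mtime at 82 (size 8, align 2) → ends 90
attrs at 90 (size 1, align 1) → ends 91
tail pad 1 to reach multiple of 2
total 92 bytes, alignment 2

92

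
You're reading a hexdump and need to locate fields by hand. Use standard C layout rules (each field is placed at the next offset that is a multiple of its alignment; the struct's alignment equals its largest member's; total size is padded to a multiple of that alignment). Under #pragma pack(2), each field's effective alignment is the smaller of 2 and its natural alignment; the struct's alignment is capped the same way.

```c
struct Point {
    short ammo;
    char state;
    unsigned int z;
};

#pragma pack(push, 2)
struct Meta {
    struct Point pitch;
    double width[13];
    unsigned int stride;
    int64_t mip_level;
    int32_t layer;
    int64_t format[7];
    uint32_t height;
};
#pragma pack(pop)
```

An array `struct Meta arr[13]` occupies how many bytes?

2444

Point: ammo at 0 (size 2, align 2) → ends 2; state at 2 (size 1, align 1) → ends 3; pad 1 to align 4 for z; z at 4 (size 4, align 4) → ends 8; total 8 bytes, alignment 4
pitch at 0 (size 8, align 2) → ends 8
width at 8 (size 104, align 2) → ends 112
stride at 112 (size 4, align 2) → ends 116
mip_level at 116 (size 8, align 2) → ends 124
layer at 124 (size 4, align 2) → ends 128
format at 128 (size 56, align 2) → ends 184
height at 184 (size 4, align 2) → ends 188
total 188 bytes, alignment 2
array of 13: 13 × 188 = 2444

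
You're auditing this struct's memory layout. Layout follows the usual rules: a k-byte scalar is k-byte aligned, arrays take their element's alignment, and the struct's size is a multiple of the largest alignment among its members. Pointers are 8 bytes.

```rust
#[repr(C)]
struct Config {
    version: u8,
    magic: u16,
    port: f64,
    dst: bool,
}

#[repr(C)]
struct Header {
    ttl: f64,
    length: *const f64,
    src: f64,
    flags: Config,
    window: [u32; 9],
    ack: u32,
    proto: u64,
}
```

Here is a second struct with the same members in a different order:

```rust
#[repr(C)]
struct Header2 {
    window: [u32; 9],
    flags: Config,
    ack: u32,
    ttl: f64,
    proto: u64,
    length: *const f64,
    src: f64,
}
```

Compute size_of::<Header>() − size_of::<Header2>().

Config: @0: version [1B, align 1] → 1; +1 pad (align 2); @2: magic [2B, align 2] → 4; +4 pad (align 8); @8: port [8B, align 8] → 16; @16: dst [1B, align 1] → 17; +7 tail pad (align 8); size 24, align 8
@0: ttl [8B, align 8] → 8
@8: length [8B, align 8] → 16
@16: src [8B, align 8] → 24
@24: flags [24B, align 8] → 48
@48: window [36B, align 4] → 84
@84: ack [4B, align 4] → 88
@88: proto [8B, align 8] → 96
size 96, align 8
— Header2 —
@0: window [36B, align 4] → 36
+4 pad (align 8)
@40: flags [24B, align 8] → 64
@64: ack [4B, align 4] → 68
+4 pad (align 8)
@72: ttl [8B, align 8] → 80
@80: proto [8B, align 8] → 88
@88: length [8B, align 8] → 96
@96: src [8B, align 8] → 104
size 104, align 8
96 − 104 = -8

-8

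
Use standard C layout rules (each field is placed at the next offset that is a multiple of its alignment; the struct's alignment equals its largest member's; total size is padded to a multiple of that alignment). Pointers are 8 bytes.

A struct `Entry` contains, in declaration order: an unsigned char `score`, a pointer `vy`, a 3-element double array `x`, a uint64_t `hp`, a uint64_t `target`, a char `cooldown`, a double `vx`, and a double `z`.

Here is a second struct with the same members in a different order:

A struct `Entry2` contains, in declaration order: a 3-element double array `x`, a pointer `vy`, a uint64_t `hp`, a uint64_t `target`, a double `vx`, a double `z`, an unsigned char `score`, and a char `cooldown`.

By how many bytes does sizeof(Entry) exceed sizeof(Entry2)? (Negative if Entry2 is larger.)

score at 0 (size 1, align 1) → ends 1
pad 7 to align 8 for vy
vy at 8 (size 8, align 8) → ends 16
x at 16 (size 24, align 8) → ends 40
hp at 40 (size 8, align 8) → ends 48
target at 48 (size 8, align 8) → ends 56
cooldown at 56 (size 1, align 1) → ends 57
pad 7 to align 8 for vx
vx at 64 (size 8, align 8) → ends 72
z at 72 (size 8, align 8) → ends 80
total 80 bytes, alignment 8
— Entry2 —
x at 0 (size 24, align 8) → ends 24
vy at 24 (size 8, align 8) → ends 32
hp at 32 (size 8, align 8) → ends 40
target at 40 (size 8, align 8) → ends 48
vx at 48 (size 8, align 8) → ends 56
z at 56 (size 8, align 8) → ends 64
score at 64 (size 1, align 1) → ends 65
cooldown at 65 (size 1, align 1) → ends 66
tail pad 6 to reach multiple of 8
total 72 bytes, alignment 8
80 − 72 = 8

8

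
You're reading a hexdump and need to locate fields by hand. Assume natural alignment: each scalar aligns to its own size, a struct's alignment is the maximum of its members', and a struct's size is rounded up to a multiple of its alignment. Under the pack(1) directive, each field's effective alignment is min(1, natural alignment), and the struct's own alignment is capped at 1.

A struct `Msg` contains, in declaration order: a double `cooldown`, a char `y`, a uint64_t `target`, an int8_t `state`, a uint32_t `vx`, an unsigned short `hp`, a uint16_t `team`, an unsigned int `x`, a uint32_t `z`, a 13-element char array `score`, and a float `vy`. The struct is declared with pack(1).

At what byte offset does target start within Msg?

0..8  cooldown  (8B, 1-aligned)
8..9  y  (1B, 1-aligned)
9..17  target  (8B, 1-aligned)

9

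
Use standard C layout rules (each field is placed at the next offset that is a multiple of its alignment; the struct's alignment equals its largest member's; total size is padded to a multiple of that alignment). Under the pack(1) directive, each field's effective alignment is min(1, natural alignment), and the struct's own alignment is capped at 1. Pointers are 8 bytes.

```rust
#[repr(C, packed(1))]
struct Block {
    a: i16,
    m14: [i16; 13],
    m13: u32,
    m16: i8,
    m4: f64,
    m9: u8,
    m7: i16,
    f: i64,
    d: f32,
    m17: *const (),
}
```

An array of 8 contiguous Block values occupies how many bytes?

a at 0 (size 2, align 1) → ends 2
m14 at 2 (size 26, align 1) → ends 28
m13 at 28 (size 4, align 1) → ends 32
m16 at 32 (size 1, align 1) → ends 33
m4 at 33 (size 8, align 1) → ends 41
m9 at 41 (size 1, align 1) → ends 42
m7 at 42 (size 2, align 1) → ends 44
f at 44 (size 8, align 1) → ends 52
d at 52 (size 4, align 1) → ends 56
m17 at 56 (size 8, align 1) → ends 64
total 64 bytes, alignment 1
array of 8: 8 × 64 = 512

512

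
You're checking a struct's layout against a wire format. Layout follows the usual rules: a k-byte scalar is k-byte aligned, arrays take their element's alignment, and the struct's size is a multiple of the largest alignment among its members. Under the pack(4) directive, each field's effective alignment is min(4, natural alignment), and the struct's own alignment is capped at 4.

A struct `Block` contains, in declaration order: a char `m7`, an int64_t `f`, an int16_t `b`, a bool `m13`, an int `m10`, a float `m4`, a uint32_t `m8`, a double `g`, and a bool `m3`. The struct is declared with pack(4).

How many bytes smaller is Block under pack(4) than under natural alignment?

8

natural layout:
  m7 at 0 (size 1, align 1) → ends 1
  pad 7 to align 8 for f
  f at 8 (size 8, align 8) → ends 16
  b at 16 (size 2, align 2) → ends 18
  m13 at 18 (size 1, align 1) → ends 19
  pad 1 to align 4 for m10
  m10 at 20 (size 4, align 4) → ends 24
  m4 at 24 (size 4, align 4) → ends 28
  m8 at 28 (size 4, align 4) → ends 32
  g at 32 (size 8, align 8) → ends 40
  m3 at 40 (size 1, align 1) → ends 41
  tail pad 7 to reach multiple of 8
  total 48 bytes, alignment 8
packed(4) layout:
  m7 at 0 (size 1, align 1) → ends 1
  pad 3 to align 4 for f
  f at 4 (size 8, align 4) → ends 12
  b at 12 (size 2, align 2) → ends 14
  m13 at 14 (size 1, align 1) → ends 15
  pad 1 to align 4 for m10
  m10 at 16 (size 4, align 4) → ends 20
  m4 at 20 (size 4, align 4) → ends 24
  m8 at 24 (size 4, align 4) → ends 28
  g at 28 (size 8, align 4) → ends 36
  m3 at 36 (size 1, align 1) → ends 37
  tail pad 3 to reach multiple of 4
  total 40 bytes, alignment 4
48 − 40 = 8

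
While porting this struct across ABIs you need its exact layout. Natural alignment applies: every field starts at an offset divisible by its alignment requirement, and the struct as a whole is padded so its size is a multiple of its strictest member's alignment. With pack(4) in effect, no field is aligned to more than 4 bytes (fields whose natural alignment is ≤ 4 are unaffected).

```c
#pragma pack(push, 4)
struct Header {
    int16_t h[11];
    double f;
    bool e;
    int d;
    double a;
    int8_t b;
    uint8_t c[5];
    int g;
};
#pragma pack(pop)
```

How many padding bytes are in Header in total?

@0: h [22B, align 2] → 22
+2 pad (align 4)
@24: f [8B, align 4] → 32
@32: e [1B, align 1] → 33
+3 pad (align 4)
@36: d [4B, align 4] → 40
@40: a [8B, align 4] → 48
@48: b [1B, align 1] → 49
@49: c [5B, align 1] → 54
+2 pad (align 4)
@56: g [4B, align 4] → 60
size 60, align 4
data bytes 53, size 60 → padding 7

7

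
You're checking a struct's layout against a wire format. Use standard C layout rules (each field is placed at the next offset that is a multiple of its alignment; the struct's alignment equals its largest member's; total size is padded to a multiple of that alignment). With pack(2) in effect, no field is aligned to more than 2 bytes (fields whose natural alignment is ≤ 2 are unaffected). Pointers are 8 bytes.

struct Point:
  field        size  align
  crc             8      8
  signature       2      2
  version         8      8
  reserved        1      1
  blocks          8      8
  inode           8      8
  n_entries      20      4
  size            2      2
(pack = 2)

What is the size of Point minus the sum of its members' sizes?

1

crc at 0 (size 8, align 2) → ends 8
signature at 8 (size 2, align 2) → ends 10
version at 10 (size 8, align 2) → ends 18
reserved at 18 (size 1, align 1) → ends 19
pad 1 to align 2 for blocks
blocks at 20 (size 8, align 2) → ends 28
inode at 28 (size 8, align 2) → ends 36
n_entries at 36 (size 20, align 2) → ends 56
size at 56 (size 2, align 2) → ends 58
total 58 bytes, alignment 2
data bytes 57, size 58 → padding 1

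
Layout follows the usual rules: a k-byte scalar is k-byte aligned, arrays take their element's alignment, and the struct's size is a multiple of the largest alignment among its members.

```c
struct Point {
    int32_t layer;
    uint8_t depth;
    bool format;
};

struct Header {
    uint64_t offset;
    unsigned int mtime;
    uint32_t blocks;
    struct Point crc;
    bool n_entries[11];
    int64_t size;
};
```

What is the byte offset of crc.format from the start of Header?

Point: @0: layer [4B, align 4] → 4; @4: depth [1B, align 1] → 5; @5: format [1B, align 1] → 6; +2 tail pad (align 4); size 8, align 4
@0: offset [8B, align 8] → 8
@8: mtime [4B, align 4] → 12
@12: blocks [4B, align 4] → 16
@16: crc [8B, align 4] → 24
within Point: format at 5
16 + 5 = 21

21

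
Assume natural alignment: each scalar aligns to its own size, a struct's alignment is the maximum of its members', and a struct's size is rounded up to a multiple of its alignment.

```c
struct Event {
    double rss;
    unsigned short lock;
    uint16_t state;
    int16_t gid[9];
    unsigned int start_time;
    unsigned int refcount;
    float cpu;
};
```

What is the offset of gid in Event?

0..8  rss  (8B, 8-aligned)
8..10  lock  (2B, 2-aligned)
10..12  state  (2B, 2-aligned)
12..30  gid  (18B, 2-aligned)

12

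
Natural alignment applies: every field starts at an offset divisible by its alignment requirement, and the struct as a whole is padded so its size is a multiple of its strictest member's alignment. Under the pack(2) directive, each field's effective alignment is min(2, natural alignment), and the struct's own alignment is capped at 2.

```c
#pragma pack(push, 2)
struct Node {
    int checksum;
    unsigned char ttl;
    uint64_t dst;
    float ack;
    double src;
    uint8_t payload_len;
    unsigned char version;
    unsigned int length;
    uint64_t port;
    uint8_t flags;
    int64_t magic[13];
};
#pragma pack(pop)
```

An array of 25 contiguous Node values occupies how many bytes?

checksum at 0 (size 4, align 2) → ends 4
ttl at 4 (size 1, align 1) → ends 5
pad 1 to align 2 for dst
dst at 6 (size 8, align 2) → ends 14
ack at 14 (size 4, align 2) → ends 18
src at 18 (size 8, align 2) → ends 26
payload_len at 26 (size 1, align 1) → ends 27
version at 27 (size 1, align 1) → ends 28
length at 28 (size 4, align 2) → ends 32
port at 32 (size 8, align 2) → ends 40
flags at 40 (size 1, align 1) → ends 41
pad 1 to align 2 for magic
magic at 42 (size 104, align 2) → ends 146
total 146 bytes, alignment 2
array of 25: 25 × 146 = 3650

3650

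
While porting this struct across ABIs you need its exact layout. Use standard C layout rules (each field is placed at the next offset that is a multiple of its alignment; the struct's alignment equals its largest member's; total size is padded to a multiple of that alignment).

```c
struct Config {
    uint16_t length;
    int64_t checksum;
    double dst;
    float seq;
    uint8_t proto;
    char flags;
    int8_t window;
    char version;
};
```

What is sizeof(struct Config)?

32 bytes

0..2  length  (2B, 2-aligned)
2..8  -- padding (6B)
8..16  checksum  (8B, 8-aligned)
16..24  dst  (8B, 8-aligned)
24..28  seq  (4B, 4-aligned)
28..29  proto  (1B, 1-aligned)
29..30  flags  (1B, 1-aligned)
30..31  window  (1B, 1-aligned)
31..32  version  (1B, 1-aligned)
sizeof = 32, alignof = 8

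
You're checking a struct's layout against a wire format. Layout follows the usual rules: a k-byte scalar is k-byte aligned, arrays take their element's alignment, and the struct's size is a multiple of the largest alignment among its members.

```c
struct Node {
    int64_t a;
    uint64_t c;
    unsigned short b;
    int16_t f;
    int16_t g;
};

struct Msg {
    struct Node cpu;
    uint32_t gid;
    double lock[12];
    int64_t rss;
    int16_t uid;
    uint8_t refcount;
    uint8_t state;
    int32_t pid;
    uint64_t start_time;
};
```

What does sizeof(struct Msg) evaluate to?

152

Node: 0..8  a  (8B, 8-aligned); 8..16  c  (8B, 8-aligned); 16..18  b  (2B, 2-aligned); 18..20  f  (2B, 2-aligned); 20..22  g  (2B, 2-aligned); 22..24  -- tail padding (2B); sizeof = 24, alignof = 8
0..24  cpu  (24B, 8-aligned)
24..28  gid  (4B, 4-aligned)
28..32  -- padding (4B)
32..128  lock  (96B, 8-aligned)
128..136  rss  (8B, 8-aligned)
136..138  uid  (2B, 2-aligned)
138..139  refcount  (1B, 1-aligned)
139..140  state  (1B, 1-aligned)
140..144  pid  (4B, 4-aligned)
144..152  start_time  (8B, 8-aligned)
sizeof = 152, alignof = 8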